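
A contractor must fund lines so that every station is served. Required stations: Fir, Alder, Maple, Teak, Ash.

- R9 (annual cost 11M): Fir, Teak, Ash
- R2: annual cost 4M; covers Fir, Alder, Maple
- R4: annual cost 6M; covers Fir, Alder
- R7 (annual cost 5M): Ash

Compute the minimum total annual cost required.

15

This is an integer covering problem.
The greedy cost-per-new-station heuristic would pick R2, R7, and R9 for 20, but a cheaper cover exists.
Choose R9 and R2: together they cover Fir, Alder, Maple, Teak, Ash — every station.
Total annual cost: 11 + 4 = 15.
No cover costs less than 15.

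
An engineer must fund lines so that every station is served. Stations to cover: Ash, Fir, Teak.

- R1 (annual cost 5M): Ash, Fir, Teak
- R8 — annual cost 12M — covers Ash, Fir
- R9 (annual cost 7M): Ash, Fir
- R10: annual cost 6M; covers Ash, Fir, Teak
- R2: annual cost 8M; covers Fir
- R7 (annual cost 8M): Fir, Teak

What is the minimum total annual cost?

R1 alone covers Ash, Fir, Teak — every station.
Total annual cost: 5.
No cover costs less than 5.

5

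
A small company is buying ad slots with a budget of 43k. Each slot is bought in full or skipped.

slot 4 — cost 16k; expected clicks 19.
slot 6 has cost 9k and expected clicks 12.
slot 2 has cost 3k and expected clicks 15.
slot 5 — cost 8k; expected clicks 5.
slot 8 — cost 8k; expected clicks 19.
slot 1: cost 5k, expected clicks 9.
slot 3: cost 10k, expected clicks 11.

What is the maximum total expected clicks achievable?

74

Allowing fractional choices, the relaxed optimum would be about 76.2, but ad slots are indivisible.
slot 6 + slot 2 + slot 5 + slot 8 + slot 1 + slot 3: cost 9 + 3 + 8 + 8 + 5 + 10 = 43 ≤ 43, expected clicks 12 + 15 + 5 + 19 + 9 + 11 = 71.
slot 4 + slot 2 + slot 8 + slot 1 + slot 3: cost 16 + 3 + 8 + 5 + 10 = 42 ≤ 43, expected clicks 19 + 15 + 19 + 9 + 11 = 73.
slot 4 + slot 6 + slot 2 + slot 8 + slot 1: cost 16 + 9 + 3 + 8 + 5 = 41 ≤ 43, expected clicks 19 + 12 + 15 + 19 + 9 = 74.
Best is slot 4, slot 6, slot 2, slot 8, and slot 1 with total expected clicks 74.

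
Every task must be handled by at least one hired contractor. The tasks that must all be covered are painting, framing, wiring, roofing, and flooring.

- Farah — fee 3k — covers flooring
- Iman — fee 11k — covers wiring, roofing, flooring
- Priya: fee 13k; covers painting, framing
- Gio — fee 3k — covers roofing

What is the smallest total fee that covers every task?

This is an integer covering problem.
Choose Iman and Priya: together they cover painting, framing, wiring, roofing, flooring — every task.
Total fee: 11 + 13 = 24.

24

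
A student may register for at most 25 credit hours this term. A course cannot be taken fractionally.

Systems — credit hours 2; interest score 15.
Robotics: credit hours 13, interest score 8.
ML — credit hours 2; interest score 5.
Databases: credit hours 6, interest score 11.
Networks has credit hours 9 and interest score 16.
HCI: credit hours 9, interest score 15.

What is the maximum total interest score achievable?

Treat it as a binary knapsack problem.
Systems + ML + Databases + HCI: credit hours 2 + 2 + 6 + 9 = 19 ≤ 25, interest score 15 + 5 + 11 + 15 = 46.
Systems + ML + Networks + HCI: credit hours 2 + 2 + 9 + 9 = 22 ≤ 25, interest score 15 + 5 + 16 + 15 = 51.
Systems + ML + Databases + Networks: credit hours 2 + 2 + 6 + 9 = 19 ≤ 25, interest score 15 + 5 + 11 + 16 = 47.
Best is Systems, ML, Networks, and HCI with total interest score 51.

51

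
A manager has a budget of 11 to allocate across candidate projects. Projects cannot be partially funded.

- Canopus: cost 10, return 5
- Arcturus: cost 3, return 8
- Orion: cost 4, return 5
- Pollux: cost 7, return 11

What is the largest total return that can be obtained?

19

Orion + Pollux: cost 4 + 7 = 11 ≤ 11, return 5 + 11 = 16.
Arcturus + Pollux: cost 3 + 7 = 10 ≤ 11, return 8 + 11 = 19.
Arcturus + Orion: cost 3 + 4 = 7 ≤ 11, return 8 + 5 = 13.
Best is Arcturus and Pollux with total return 19.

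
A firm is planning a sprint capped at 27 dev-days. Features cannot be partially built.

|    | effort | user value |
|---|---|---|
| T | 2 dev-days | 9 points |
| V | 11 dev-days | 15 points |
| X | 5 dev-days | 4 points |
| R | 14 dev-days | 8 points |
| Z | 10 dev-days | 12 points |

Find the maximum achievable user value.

36

This is a 0-1 knapsack instance.
Allowing fractional choices, the relaxed optimum would be about 39.2, but features are indivisible.
T + V + R: effort 2 + 11 + 14 = 27 ≤ 27, user value 9 + 15 + 8 = 32.
T + V + Z: effort 2 + 11 + 10 = 23 ≤ 27, user value 9 + 15 + 12 = 36.
V + X + Z: effort 11 + 5 + 10 = 26 ≤ 27, user value 15 + 4 + 12 = 31.
Best is T, V, and Z with total user value 36.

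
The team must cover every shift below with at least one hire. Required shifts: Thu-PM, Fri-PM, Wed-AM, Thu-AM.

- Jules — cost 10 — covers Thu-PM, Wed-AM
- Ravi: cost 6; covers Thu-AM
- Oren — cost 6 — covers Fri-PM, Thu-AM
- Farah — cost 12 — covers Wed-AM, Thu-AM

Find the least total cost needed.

This is a weighted set-cover instance.
Choose Jules and Oren: together they cover Thu-PM, Fri-PM, Wed-AM, Thu-AM — every shift.
Total cost: 10 + 6 = 16.

16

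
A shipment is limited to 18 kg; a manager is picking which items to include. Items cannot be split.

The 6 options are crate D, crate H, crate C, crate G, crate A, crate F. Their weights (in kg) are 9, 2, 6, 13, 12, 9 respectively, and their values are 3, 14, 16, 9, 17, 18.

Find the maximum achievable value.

crate C + crate F: weight 6 + 9 = 15 ≤ 18, value 16 + 18 = 34.
crate H + crate C + crate F: weight 2 + 6 + 9 = 17 ≤ 18, value 14 + 16 + 18 = 48.
crate D + crate H + crate C: weight 9 + 2 + 6 = 17 ≤ 18, value 3 + 14 + 16 = 33.
Best is crate H, crate C, and crate F with total value 48.

48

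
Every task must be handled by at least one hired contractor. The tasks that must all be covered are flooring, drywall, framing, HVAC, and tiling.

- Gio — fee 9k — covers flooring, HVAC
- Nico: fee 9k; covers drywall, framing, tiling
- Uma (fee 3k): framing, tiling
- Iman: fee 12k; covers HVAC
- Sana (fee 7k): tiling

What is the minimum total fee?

The greedy cost-per-new-task heuristic would pick Uma, Gio, and Nico for 21, but a cheaper cover exists.
Choose Gio and Nico: together they cover flooring, drywall, framing, HVAC, tiling — every task.
Total fee: 9 + 9 = 18.
No cover costs less than 18.

18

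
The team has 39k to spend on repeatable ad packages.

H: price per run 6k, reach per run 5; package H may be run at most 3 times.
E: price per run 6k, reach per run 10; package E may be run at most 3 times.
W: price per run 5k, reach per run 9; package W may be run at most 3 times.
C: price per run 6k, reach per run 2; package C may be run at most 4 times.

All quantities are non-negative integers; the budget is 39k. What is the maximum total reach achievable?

3×E, 3×W, and 1×C: price 39 ≤ 39, reach 3·10 + 3·9 + 1·2 = 59.
1×H, 3×E, and 3×W: price 39 ≤ 39, reach 1·5 + 3·10 + 3·9 = 62.
Best is 62.

62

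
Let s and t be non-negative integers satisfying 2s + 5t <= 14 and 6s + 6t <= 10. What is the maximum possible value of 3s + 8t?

8

Relaxing integrality, the LP optimum is 13.33 at (s,t) = (0, 1.67), which is not an integer point.
(s,t)=(0,1): 2·0+5·1=5≤14, 6·0+6·1=6≤10, objective 8.
(s,t)=(1,0): 2·1+5·0=2≤14, 6·1+6·0=6≤10, objective 3.
(s,t)=(0,0): 2·0+5·0=0≤14, 6·0+6·0=0≤10, objective 0.
No feasible integer point exceeds 8.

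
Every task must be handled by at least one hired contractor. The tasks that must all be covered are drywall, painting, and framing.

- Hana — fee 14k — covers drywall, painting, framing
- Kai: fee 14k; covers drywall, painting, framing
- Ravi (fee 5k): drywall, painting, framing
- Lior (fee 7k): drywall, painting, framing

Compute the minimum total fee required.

This is a weighted set-cover instance.
Ravi alone covers drywall, painting, framing — every task.
Total fee: 5.
No cover costs less than 5.

5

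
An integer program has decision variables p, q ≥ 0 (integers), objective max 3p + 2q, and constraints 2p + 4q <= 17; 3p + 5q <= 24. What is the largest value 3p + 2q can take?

(p,q)=(8,0): 2·8+4·0=16≤17, 3·8+5·0=24≤24, objective 24.
(p,q)=(7,0): 2·7+4·0=14≤17, 3·7+5·0=21≤24, objective 21.
Maximum is 24 at (p,q)=(8,0).

24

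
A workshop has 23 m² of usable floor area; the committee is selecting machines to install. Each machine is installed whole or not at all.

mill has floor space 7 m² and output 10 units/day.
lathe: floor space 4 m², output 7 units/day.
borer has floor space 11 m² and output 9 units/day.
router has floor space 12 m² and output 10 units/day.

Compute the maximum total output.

This is an integer program with binary decision variables.
mill + router: floor space 7 + 12 = 19 ≤ 23, output 10 + 10 = 20.
mill + lathe + router: floor space 7 + 4 + 12 = 23 ≤ 23, output 10 + 7 + 10 = 27.
mill + lathe + borer: floor space 7 + 4 + 11 = 22 ≤ 23, output 10 + 7 + 9 = 26.
Best is mill, lathe, and router with total output 27.

27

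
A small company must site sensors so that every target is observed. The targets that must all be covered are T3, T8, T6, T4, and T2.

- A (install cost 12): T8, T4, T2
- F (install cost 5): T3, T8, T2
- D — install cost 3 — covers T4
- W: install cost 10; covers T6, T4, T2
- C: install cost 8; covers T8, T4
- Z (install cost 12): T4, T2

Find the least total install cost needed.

The greedy cost-per-new-target heuristic would pick F, D, and W for 18, but a cheaper cover exists.
Choose F and W: together they cover T3, T8, T6, T4, T2 — every target.
Total install cost: 5 + 10 = 15.
No cover costs less than 15.

15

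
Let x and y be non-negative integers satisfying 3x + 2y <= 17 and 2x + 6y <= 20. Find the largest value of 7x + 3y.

The continuous relaxation peaks at (5.67, 0) with value 39.67; rounding to a feasible lattice point costs some objective.
(x,y)=(5,1): 3·5+2·1=17≤17, 2·5+6·1=16≤20, objective 38.
(x,y)=(5,0): 3·5+2·0=15≤17, 2·5+6·0=10≤20, objective 35.
(x,y)=(4,2): 3·4+2·2=16≤17, 2·4+6·2=20≤20, objective 34.
(x,y)=(4,1): 3·4+2·1=14≤17, 2·4+6·1=14≤20, objective 31.
The best lattice point is (5,1), giving 38.

38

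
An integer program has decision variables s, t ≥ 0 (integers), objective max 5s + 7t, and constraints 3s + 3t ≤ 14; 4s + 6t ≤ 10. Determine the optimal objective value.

The continuous relaxation peaks at (2.5, 0) with value 12.50; rounding to a feasible lattice point costs some objective.
(s,t)=(1,1): 3·1+3·1=6≤14, 4·1+6·1=10≤10, objective 12.
(s,t)=(2,0): 3·2+3·0=6≤14, 4·2+6·0=8≤10, objective 10.
The best lattice point is (1,1), giving 12.

12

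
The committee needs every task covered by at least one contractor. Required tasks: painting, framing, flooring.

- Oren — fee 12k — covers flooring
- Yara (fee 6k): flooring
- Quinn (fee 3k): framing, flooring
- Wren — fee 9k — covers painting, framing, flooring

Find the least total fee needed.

The greedy cost-per-new-task heuristic would pick Quinn and Wren for 12, but a cheaper cover exists.
Wren alone covers painting, framing, flooring — every task.
Total fee: 9.
No cover costs less than 9.

9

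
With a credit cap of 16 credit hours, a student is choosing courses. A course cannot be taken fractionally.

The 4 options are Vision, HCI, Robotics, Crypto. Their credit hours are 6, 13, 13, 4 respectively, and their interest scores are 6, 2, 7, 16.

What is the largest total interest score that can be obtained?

This is a 0-1 knapsack instance.
Vision + Crypto: credit hours 6 + 4 = 10 ≤ 16, interest score 6 + 16 = 22.
Robotics: credit hours 13 ≤ 16, interest score 7.
Crypto: credit hours 4 ≤ 16, interest score 16.
Best is Vision and Crypto with total interest score 22.

22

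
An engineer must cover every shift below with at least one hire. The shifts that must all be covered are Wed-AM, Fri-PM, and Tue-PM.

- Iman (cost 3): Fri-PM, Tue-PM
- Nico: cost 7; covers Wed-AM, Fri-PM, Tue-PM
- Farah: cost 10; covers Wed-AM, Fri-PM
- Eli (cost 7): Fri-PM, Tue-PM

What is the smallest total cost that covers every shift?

7

The greedy cost-per-new-shift heuristic would pick Iman and Nico for 10, but a cheaper cover exists.
Nico alone covers Wed-AM, Fri-PM, Tue-PM — every shift.
Total cost: 7.
No cover costs less than 7.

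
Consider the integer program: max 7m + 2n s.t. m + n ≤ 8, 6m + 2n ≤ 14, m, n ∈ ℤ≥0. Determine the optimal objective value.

The continuous relaxation peaks at (2.33, 0) with value 16.33; rounding to a feasible lattice point costs some objective.
(m,n)=(2,1) is feasible, giving 16.
(m,n)=(2,0) is feasible, giving 14.
Maximum is 16 at (m,n)=(2,1).

16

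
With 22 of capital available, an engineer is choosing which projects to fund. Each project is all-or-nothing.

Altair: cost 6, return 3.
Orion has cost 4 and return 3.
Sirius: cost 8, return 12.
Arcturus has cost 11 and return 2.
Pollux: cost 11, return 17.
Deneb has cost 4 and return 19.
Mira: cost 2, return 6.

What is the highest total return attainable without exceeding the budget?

45

Treat it as a binary knapsack problem.
Allowing fractional choices, the relaxed optimum would be about 49.5, but projects are indivisible.
Orion + Pollux + Deneb + Mira: cost 4 + 11 + 4 + 2 = 21 ≤ 22, return 3 + 17 + 19 + 6 = 45.
Pollux + Deneb + Mira: cost 11 + 4 + 2 = 17 ≤ 22, return 17 + 19 + 6 = 42.
Best is Orion, Pollux, Deneb, and Mira with total return 45.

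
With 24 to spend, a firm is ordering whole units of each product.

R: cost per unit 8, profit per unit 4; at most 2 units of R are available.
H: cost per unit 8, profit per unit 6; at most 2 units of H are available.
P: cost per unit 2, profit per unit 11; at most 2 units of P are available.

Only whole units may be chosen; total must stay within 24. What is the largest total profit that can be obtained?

This is a bounded integer knapsack.
P has the best ratio (11/2); taking only P gives at most 2×11 = 22 (stopped by the supply cap of 2).
Mixing does better — 2×H and 2×P: cost 20 ≤ 24, profit 2·6 + 2·11 = 34.

34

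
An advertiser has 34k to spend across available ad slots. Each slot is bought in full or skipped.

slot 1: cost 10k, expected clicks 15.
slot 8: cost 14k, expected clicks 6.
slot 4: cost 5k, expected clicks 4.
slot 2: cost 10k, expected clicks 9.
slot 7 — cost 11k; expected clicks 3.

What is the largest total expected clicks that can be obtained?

30

slot 1 + slot 4 + slot 2: cost 10 + 5 + 10 = 25 ≤ 34, expected clicks 15 + 4 + 9 = 28.
slot 1 + slot 2 + slot 7: cost 10 + 10 + 11 = 31 ≤ 34, expected clicks 15 + 9 + 3 = 27.
slot 1 + slot 8 + slot 2: cost 10 + 14 + 10 = 34 ≤ 34, expected clicks 15 + 6 + 9 = 30.
Best is slot 1, slot 8, and slot 2 with total expected clicks 30.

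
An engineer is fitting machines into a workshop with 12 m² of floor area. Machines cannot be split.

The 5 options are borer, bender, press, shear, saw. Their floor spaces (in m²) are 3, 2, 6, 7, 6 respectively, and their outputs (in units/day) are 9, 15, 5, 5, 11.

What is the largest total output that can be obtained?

Take borer, bender, and saw: floor space 3 + 2 + 6 = 11 ≤ 12, output 9 + 15 + 11 = 35.
No other feasible combination does better.

35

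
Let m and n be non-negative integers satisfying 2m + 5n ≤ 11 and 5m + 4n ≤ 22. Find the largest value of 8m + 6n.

(m,n)=(4,0) is feasible, giving 32.
(m,n)=(3,1) is feasible, giving 30.
The best lattice point is (4,0), giving 32.

32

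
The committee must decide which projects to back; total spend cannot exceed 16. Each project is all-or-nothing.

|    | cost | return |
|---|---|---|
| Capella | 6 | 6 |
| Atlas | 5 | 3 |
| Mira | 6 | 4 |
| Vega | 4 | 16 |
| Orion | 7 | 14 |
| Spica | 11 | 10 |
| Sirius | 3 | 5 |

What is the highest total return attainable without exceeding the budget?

35

Atlas + Vega + Orion: cost 5 + 4 + 7 = 16 ≤ 16, return 3 + 16 + 14 = 33.
Vega + Orion + Sirius: cost 4 + 7 + 3 = 14 ≤ 16, return 16 + 14 + 5 = 35.
Best is Vega, Orion, and Sirius with total return 35.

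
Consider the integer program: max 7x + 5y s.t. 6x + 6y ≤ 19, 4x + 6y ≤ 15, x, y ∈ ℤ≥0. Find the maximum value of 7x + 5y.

(x,y)=(3,0) is feasible, giving 21.
(x,y)=(2,1) is feasible, giving 19.
Maximum is 21 at (x,y)=(3,0).

21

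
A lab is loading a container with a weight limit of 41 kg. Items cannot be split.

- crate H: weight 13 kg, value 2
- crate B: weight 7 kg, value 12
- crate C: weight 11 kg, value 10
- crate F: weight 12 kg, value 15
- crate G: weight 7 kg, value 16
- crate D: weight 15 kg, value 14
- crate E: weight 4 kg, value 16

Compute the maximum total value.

69

Take crate B, crate C, crate F, crate G, and crate E: weight 7 + 11 + 12 + 7 + 4 = 41 ≤ 41, value 12 + 10 + 15 + 16 + 16 = 69.
No other feasible combination does better.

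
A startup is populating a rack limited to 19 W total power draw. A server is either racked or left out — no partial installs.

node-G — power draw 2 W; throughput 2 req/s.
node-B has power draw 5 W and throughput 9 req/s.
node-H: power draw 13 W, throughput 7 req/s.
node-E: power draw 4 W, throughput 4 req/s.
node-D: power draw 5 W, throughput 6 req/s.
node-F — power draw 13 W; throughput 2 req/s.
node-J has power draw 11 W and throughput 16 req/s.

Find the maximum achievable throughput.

27

This is a 0-1 knapsack instance.
node-G + node-B + node-J: power draw 2 + 5 + 11 = 18 ≤ 19, throughput 2 + 9 + 16 = 27.
node-B + node-J: power draw 5 + 11 = 16 ≤ 19, throughput 9 + 16 = 25.
Best is node-G, node-B, and node-J with total throughput 27.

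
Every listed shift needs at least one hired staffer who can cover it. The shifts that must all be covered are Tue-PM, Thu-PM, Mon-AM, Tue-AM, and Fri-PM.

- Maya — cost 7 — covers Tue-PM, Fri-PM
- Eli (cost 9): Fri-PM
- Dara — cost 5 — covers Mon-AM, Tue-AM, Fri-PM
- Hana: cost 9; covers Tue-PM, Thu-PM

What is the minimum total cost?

14

Choose Dara and Hana: together they cover Tue-PM, Thu-PM, Mon-AM, Tue-AM, Fri-PM — every shift.
Total cost: 5 + 9 = 14.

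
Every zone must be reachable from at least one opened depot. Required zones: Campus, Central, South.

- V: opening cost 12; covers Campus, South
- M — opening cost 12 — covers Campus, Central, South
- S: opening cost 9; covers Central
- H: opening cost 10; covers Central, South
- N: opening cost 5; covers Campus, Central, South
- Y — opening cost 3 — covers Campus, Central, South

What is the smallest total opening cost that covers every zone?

Y alone covers Campus, Central, South — every zone.
Total opening cost: 3.
No cover costs less than 3.

3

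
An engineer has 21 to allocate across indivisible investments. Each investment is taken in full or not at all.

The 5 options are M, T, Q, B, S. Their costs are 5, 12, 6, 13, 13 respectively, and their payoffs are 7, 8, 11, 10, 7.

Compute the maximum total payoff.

21

T + Q: cost 12 + 6 = 18 ≤ 21, payoff 8 + 11 = 19.
Q + B: cost 6 + 13 = 19 ≤ 21, payoff 11 + 10 = 21.
Best is Q and B with total payoff 21.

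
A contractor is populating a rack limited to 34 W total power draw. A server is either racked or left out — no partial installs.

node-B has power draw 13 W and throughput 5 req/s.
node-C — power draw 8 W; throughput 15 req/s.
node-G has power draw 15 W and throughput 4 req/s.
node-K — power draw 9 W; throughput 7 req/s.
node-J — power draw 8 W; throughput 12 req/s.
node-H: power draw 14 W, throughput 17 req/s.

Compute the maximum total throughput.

Allowing fractional choices, the relaxed optimum would be about 47.1, but servers are indivisible.
node-C + node-K + node-H: power draw 8 + 9 + 14 = 31 ≤ 34, throughput 15 + 7 + 17 = 39.
node-C + node-J + node-H: power draw 8 + 8 + 14 = 30 ≤ 34, throughput 15 + 12 + 17 = 44.
Best is node-C, node-J, and node-H with total throughput 44.

44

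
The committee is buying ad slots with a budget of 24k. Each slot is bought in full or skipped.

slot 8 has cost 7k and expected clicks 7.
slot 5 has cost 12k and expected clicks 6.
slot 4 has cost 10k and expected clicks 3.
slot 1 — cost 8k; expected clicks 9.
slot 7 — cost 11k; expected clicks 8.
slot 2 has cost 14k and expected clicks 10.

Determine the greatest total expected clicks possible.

19

Take slot 1 and slot 2: cost 8 + 14 = 22 ≤ 24, expected clicks 9 + 10 = 19.
No other feasible combination does better.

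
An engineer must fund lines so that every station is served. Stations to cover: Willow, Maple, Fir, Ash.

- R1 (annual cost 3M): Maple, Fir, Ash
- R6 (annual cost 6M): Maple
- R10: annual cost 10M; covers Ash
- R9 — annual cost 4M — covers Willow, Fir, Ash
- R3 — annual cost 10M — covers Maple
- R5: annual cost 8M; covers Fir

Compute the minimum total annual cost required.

7

Choose R1 and R9: together they cover Willow, Maple, Fir, Ash — every station.
Total annual cost: 3 + 4 = 7.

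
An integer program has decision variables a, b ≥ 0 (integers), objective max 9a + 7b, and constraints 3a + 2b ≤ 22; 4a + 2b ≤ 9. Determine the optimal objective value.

(a,b)=(0,4) is feasible, giving 28.
(a,b)=(0,3) is feasible, giving 21.
No feasible integer point exceeds 28.

28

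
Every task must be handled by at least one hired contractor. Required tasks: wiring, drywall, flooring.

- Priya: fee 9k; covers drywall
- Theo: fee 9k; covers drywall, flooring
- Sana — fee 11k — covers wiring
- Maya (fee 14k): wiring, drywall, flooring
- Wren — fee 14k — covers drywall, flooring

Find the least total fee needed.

14

Maya alone covers wiring, drywall, flooring — every task.
Total fee: 14.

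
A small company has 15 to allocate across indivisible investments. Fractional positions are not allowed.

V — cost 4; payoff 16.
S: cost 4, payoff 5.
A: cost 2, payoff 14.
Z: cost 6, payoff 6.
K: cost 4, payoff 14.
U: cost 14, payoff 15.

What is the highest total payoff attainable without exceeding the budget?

49

Take V, S, A, and K: cost 4 + 4 + 2 + 4 = 14 ≤ 15, payoff 16 + 5 + 14 + 14 = 49.
No other feasible combination does better.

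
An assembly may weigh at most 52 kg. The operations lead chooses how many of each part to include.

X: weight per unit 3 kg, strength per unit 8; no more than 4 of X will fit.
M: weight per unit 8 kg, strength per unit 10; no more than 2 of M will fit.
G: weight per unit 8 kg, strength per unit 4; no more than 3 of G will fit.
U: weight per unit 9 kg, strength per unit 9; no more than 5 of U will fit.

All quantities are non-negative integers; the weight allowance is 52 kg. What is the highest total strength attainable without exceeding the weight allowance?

71

This is a bounded integer knapsack.
3×X, 2×M, and 3×U: weight 52 ≤ 52, strength 3·8 + 2·10 + 3·9 = 71.
4×X, 2×M, and 2×U: weight 46 ≤ 52, strength 4·8 + 2·10 + 2·9 = 70.
Best is 71.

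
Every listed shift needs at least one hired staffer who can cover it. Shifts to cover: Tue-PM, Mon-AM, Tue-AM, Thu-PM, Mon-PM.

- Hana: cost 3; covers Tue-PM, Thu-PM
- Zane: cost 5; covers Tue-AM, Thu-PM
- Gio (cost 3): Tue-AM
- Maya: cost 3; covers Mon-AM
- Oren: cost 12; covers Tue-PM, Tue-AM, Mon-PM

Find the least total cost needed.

18

The greedy cost-per-new-shift heuristic would pick Hana, Gio, Maya, and Oren for 21, but a cheaper cover exists.
Choose Hana, Maya, and Oren: together they cover Tue-PM, Mon-AM, Tue-AM, Thu-PM, Mon-PM — every shift.
Total cost: 3 + 3 + 12 = 18.
No cover costs less than 18.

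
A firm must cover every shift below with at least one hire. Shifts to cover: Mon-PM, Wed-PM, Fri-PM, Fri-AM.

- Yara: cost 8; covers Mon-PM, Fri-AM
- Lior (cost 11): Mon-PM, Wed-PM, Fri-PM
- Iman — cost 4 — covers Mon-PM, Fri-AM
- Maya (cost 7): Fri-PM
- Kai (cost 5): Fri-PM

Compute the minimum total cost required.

15

The greedy cost-per-new-shift heuristic would pick Iman, Kai, and Lior for 20, but a cheaper cover exists.
Choose Lior and Iman: together they cover Mon-PM, Wed-PM, Fri-PM, Fri-AM — every shift.
Total cost: 11 + 4 = 15.
No cover costs less than 15.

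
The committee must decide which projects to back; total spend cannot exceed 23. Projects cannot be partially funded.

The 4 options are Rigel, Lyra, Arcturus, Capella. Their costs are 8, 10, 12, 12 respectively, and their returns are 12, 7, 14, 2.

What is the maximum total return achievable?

Allowing fractional choices, the relaxed optimum would be about 28.1, but projects are indivisible.
Rigel + Arcturus: cost 8 + 12 = 20 ≤ 23, return 12 + 14 = 26.
Lyra + Arcturus: cost 10 + 12 = 22 ≤ 23, return 7 + 14 = 21.
Rigel + Lyra: cost 8 + 10 = 18 ≤ 23, return 12 + 7 = 19.
Best is Rigel and Arcturus with total return 26.

26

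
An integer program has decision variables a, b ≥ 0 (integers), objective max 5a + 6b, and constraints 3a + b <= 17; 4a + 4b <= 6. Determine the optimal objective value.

Relaxing integrality, the LP optimum is 9.00 at (a,b) = (0, 1.5), which is not an integer point.
(a,b)=(0,1): 3·0+1·1=1≤17, 4·0+4·1=4≤6, objective 6.
(a,b)=(1,0): 3·1+1·0=3≤17, 4·1+4·0=4≤6, objective 5.
(a,b)=(0,0): 3·0+1·0=0≤17, 4·0+4·0=0≤6, objective 0.
The best lattice point is (0,1), giving 6.

6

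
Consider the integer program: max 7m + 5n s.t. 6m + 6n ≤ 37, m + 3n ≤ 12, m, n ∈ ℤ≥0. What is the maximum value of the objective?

(m,n)=(6,0) is feasible, giving 42.
(m,n)=(5,1) is feasible, giving 40.
(m,n)=(5,0) is feasible, giving 35.
Maximum is 42 at (m,n)=(6,0).

42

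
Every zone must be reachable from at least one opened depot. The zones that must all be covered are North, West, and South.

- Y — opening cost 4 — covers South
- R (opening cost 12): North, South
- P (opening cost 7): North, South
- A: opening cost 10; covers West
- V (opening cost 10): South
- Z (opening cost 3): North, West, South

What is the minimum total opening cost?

3

Z alone covers North, West, South — every zone.
Total opening cost: 3.
No cover costs less than 3.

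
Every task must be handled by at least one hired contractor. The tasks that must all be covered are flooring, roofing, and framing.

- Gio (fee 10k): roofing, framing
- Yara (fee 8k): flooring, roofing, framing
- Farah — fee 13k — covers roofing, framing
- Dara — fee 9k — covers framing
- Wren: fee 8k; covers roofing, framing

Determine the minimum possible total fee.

Yara alone covers flooring, roofing, framing — every task.
Total fee: 8.
No cover costs less than 8.

8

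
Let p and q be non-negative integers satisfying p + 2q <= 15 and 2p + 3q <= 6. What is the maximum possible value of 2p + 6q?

(p,q)=(0,2): 1·0+2·2=4≤15, 2·0+3·2=6≤6, objective 12.
(p,q)=(1,1): 1·1+2·1=3≤15, 2·1+3·1=5≤6, objective 8.
No feasible integer point exceeds 12.

12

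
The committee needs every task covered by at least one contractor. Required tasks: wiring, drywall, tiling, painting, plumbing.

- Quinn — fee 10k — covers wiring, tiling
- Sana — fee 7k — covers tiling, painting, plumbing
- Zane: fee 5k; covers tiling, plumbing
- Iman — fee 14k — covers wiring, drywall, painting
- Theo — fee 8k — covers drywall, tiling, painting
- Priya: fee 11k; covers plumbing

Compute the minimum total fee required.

The greedy cost-per-new-task heuristic would pick Sana and Iman for 21, but a cheaper cover exists.
Choose Zane and Iman: together they cover wiring, drywall, tiling, painting, plumbing — every task.
Total fee: 5 + 14 = 19.
No cover costs less than 19.

19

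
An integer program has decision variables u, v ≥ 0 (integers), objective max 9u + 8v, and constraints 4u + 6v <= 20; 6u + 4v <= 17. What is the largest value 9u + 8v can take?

26

(u,v)=(2,1) is feasible, giving 26.
(u,v)=(1,2) is feasible, giving 25.
(u,v)=(0,3) is feasible, giving 24.
The best lattice point is (2,1), giving 26.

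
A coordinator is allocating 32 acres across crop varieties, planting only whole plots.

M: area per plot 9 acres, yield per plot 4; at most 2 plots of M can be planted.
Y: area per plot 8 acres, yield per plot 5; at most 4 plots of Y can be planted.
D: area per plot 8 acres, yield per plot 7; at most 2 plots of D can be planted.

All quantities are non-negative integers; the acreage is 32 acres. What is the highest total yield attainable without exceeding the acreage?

24

Take 2×Y and 2×D: area 32 ≤ 32, yield 2·5 + 2·7 = 24.
D has the best ratio (7/8) and is taken to its limit of 2; remaining capacity is filled optimally with the others.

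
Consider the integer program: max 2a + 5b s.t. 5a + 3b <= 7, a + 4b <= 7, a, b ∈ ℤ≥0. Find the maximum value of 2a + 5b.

5

Relaxing integrality, the LP optimum is 9.06 at (a,b) = (0.412, 1.65), which is not an integer point.
(a,b)=(0,1): 5·0+3·1=3≤7, 1·0+4·1=4≤7, objective 5.
(a,b)=(1,0): 5·1+3·0=5≤7, 1·1+4·0=1≤7, objective 2.
(a,b)=(0,0): 5·0+3·0=0≤7, 1·0+4·0=0≤7, objective 0.
Maximum is 5 at (a,b)=(0,1).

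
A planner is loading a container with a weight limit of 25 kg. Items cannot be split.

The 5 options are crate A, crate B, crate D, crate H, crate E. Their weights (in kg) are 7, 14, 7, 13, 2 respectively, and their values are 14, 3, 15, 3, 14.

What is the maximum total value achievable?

43

crate D + crate H + crate E: weight 7 + 13 + 2 = 22 ≤ 25, value 15 + 3 + 14 = 32.
crate A + crate D + crate E: weight 7 + 7 + 2 = 16 ≤ 25, value 14 + 15 + 14 = 43.
crate B + crate D + crate E: weight 14 + 7 + 2 = 23 ≤ 25, value 3 + 15 + 14 = 32.
Best is crate A, crate D, and crate E with total value 43.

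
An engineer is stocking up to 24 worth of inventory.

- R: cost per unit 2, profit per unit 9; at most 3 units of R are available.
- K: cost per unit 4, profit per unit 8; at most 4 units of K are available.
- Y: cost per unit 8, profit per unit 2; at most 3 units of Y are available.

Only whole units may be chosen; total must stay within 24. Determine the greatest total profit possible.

59

Take 3×R and 4×K: cost 22 ≤ 24, profit 3·9 + 4·8 = 59.
R has the best ratio (9/2) and is taken to its limit of 3; remaining capacity is filled optimally with the others.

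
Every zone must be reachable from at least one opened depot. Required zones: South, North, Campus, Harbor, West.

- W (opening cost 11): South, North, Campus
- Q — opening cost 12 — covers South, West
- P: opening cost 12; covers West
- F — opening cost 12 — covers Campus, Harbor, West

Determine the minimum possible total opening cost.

This is a weighted set-cover instance.
Choose W and F: together they cover South, North, Campus, Harbor, West — every zone.
Total opening cost: 11 + 12 = 23.

23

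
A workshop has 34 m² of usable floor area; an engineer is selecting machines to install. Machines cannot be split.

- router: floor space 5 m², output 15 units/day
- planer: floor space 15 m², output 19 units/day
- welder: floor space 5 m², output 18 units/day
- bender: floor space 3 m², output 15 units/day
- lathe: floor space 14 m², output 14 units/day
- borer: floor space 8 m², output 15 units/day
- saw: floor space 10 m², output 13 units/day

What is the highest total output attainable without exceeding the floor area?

76

Take router, welder, bender, borer, and saw: floor space 5 + 5 + 3 + 8 + 10 = 31 ≤ 34, output 15 + 18 + 15 + 15 + 13 = 76.
No other feasible combination does better.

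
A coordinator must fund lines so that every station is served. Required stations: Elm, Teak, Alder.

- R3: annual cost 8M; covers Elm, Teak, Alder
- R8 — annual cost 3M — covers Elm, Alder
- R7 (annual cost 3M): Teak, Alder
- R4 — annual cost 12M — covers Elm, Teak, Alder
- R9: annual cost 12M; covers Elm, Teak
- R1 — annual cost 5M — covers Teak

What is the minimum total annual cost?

6

Choose R8 and R7: together they cover Elm, Teak, Alder — every station.
Total annual cost: 3 + 3 = 6.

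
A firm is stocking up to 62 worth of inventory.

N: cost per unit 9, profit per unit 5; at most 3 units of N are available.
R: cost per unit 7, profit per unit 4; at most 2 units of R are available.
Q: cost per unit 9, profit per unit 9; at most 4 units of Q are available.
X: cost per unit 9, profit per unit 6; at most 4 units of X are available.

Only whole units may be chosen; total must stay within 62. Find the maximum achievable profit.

1×N, 1×R, 4×Q, and 1×X: cost 61 ≤ 62, profit 1·5 + 1·4 + 4·9 + 1·6 = 51.
1×R, 4×Q, and 2×X: cost 61 ≤ 62, profit 1·4 + 4·9 + 2·6 = 52.
Best is 52.

52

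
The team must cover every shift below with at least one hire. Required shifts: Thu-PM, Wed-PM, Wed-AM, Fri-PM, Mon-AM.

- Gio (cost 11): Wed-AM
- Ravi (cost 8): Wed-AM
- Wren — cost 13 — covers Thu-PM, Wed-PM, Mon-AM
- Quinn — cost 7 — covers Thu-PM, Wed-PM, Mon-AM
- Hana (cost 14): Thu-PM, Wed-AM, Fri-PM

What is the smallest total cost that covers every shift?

Choose Quinn and Hana: together they cover Thu-PM, Wed-PM, Wed-AM, Fri-PM, Mon-AM — every shift.
Total cost: 7 + 14 = 21.
No cover costs less than 21.

21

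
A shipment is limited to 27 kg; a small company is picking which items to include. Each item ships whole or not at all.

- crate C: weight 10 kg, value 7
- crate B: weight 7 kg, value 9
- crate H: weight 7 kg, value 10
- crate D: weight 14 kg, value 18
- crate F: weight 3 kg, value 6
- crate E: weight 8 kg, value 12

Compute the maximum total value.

37

Allowing fractional choices, the relaxed optimum would be about 39.6, but items are indivisible.
crate D + crate F + crate E: weight 14 + 3 + 8 = 25 ≤ 27, value 18 + 6 + 12 = 36.
crate B + crate H + crate F + crate E: weight 7 + 7 + 3 + 8 = 25 ≤ 27, value 9 + 10 + 6 + 12 = 37.
Best is crate B, crate H, crate F, and crate E with total value 37.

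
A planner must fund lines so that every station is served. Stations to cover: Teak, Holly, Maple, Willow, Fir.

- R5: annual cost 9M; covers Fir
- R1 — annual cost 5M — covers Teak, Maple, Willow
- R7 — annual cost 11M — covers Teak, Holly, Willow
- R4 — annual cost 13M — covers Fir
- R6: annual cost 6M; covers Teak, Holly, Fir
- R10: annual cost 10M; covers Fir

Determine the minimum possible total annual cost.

11

Choose R1 and R6: together they cover Teak, Holly, Maple, Willow, Fir — every station.
Total annual cost: 5 + 6 = 11.
No cover costs less than 11.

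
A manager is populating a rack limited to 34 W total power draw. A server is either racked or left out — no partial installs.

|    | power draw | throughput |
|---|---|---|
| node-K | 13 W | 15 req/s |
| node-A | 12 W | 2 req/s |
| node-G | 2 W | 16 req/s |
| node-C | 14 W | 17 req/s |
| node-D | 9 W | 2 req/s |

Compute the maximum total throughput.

48

node-K + node-G + node-C: power draw 13 + 2 + 14 = 29 ≤ 34, throughput 15 + 16 + 17 = 48.
node-G + node-C + node-D: power draw 2 + 14 + 9 = 25 ≤ 34, throughput 16 + 17 + 2 = 35.
node-A + node-G + node-C: power draw 12 + 2 + 14 = 28 ≤ 34, throughput 2 + 16 + 17 = 35.
Best is node-K, node-G, and node-C with total throughput 48.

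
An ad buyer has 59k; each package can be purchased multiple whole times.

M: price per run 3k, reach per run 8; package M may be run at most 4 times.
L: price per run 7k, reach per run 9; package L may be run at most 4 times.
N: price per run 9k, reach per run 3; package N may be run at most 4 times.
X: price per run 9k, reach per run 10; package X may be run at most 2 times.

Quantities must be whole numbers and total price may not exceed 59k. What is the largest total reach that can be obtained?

This is a bounded integer knapsack.
M has the best ratio (8/3); taking only M gives at most 4×8 = 32 (stopped by the supply cap of 4).
Mixing does better — 4×M, 4×L, and 2×X: price 58 ≤ 59, reach 4·8 + 4·9 + 2·10 = 88.

88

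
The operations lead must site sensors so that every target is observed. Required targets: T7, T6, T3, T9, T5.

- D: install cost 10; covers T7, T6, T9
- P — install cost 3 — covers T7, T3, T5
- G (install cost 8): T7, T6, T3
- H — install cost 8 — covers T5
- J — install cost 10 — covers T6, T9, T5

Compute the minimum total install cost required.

13

Choose D and P: together they cover T7, T6, T3, T9, T5 — every target.
Total install cost: 10 + 3 = 13.
No cover costs less than 13.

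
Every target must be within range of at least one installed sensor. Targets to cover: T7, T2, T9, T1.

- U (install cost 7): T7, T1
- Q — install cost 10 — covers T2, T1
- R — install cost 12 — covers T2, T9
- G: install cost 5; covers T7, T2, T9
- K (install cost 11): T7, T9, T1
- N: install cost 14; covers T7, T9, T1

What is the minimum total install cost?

Choose U and G: together they cover T7, T2, T9, T1 — every target.
Total install cost: 7 + 5 = 12.
No cover costs less than 12.

12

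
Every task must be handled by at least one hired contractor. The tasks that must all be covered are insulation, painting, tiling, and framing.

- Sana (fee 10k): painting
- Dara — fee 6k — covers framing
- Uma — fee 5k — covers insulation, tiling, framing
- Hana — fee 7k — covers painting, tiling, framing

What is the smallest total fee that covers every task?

This is an integer covering problem.
Choose Uma and Hana: together they cover insulation, painting, tiling, framing — every task.
Total fee: 5 + 7 = 12.
No cover costs less than 12.

12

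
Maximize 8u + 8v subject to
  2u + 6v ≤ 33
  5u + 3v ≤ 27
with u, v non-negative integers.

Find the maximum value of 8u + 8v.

56

Relaxing integrality, the LP optimum is 58.00 at (u,v) = (2.62, 4.62), which is not an integer point.
(u,v)=(3,4): 2·3+6·4=30≤33, 5·3+3·4=27≤27, objective 56.
(u,v)=(2,4): 2·2+6·4=28≤33, 5·2+3·4=22≤27, objective 48.
(u,v)=(1,5): 2·1+6·5=32≤33, 5·1+3·5=20≤27, objective 48.
(u,v)=(3,3): 2·3+6·3=24≤33, 5·3+3·3=24≤27, objective 48.
No feasible integer point exceeds 56.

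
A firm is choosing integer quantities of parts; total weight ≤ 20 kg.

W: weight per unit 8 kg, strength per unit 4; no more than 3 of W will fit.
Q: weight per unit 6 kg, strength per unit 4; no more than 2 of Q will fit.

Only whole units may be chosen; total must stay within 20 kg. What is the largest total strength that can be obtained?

12

This is a bounded integer knapsack.
1×W and 2×Q: weight 20 ≤ 20, strength 1·4 + 2·4 = 12.
2×Q: weight 12 ≤ 20, strength 2·4 = 8.
Best is 12.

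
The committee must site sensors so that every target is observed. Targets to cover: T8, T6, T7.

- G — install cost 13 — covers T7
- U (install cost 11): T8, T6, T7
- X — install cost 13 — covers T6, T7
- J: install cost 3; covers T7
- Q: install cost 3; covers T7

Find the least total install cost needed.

11

U alone covers T8, T6, T7 — every target.
Total install cost: 11.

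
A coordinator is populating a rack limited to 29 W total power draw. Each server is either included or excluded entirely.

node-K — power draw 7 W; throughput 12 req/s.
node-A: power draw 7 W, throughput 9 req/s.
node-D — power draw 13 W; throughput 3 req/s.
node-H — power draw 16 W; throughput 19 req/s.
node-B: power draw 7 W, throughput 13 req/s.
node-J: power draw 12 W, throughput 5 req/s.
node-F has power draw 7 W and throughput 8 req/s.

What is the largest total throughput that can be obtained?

Take node-K, node-A, node-B, and node-F: power draw 7 + 7 + 7 + 7 = 28 ≤ 29, throughput 12 + 9 + 13 + 8 = 42.
No other feasible combination does better.

42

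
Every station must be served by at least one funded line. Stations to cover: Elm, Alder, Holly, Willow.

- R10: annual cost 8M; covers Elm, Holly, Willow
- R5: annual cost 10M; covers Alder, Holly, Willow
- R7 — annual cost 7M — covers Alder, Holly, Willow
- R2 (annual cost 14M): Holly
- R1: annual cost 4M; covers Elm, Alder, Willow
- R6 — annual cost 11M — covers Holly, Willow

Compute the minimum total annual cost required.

This is a weighted set-cover instance.
Choose R7 and R1: together they cover Elm, Alder, Holly, Willow — every station.
Total annual cost: 7 + 4 = 11.
No cover costs less than 11.

11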